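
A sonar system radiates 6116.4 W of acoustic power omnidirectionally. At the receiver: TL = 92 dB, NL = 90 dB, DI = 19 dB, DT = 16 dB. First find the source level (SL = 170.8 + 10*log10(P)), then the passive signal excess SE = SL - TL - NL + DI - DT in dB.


Step 1: SL = 170.8 + 10*log10(6116.4) = 208.66 dB
Step 2: SE = SL - TL - NL + DI - DT = 208.66 - 92 - 90 + 19 - 16 = 29.66

29.66 dB


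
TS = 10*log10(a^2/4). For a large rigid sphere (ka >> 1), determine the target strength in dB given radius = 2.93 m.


TS = 10*log10(2.93^2 / 4) = 10*log10(2.146225) = 3.32

3.32 dB


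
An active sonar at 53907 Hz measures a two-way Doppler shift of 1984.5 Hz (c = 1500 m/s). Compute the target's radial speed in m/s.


From fd = 2*f*v/c, v = c*fd/(2*f) = 1500 * 1984.5 / (2*53907) = 27.61

27.61 m/s


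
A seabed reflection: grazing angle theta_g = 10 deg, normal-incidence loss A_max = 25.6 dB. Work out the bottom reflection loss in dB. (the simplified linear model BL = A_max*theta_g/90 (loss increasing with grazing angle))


BL = A_max * theta_g / 90 = 25.6 * 10 / 90 = 2.84

2.84 dB


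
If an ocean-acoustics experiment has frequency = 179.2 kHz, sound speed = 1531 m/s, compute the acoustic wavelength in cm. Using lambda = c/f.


lambda = c/f = 1531 / 179200 = 0.0085 m = 0.85 cm

0.85 cm


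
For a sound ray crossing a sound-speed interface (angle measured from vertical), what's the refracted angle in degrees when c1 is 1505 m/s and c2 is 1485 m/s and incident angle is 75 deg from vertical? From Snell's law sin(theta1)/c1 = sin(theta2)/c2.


sin(theta2) = (c2/c1)*sin(theta1) = (1485/1505)*sin(75 deg) = 0.95309
theta2 = arcsin(0.95309) = 72.38

72.38 deg


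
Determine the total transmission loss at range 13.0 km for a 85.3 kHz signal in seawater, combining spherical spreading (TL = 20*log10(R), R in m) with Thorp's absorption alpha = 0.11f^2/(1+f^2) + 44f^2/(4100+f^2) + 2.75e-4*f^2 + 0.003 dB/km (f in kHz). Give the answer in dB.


475.61 dB


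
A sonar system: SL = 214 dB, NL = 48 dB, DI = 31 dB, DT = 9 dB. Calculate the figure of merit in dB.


FOM = SL - NL + DI - DT = 214 - 48 + 31 - 9 = 188

188 dB


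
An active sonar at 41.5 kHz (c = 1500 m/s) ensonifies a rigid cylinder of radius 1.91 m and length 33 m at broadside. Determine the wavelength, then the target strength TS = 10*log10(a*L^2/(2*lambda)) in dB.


Step 1: lambda = c/f = 1500/41500 = 0.03614 m
Step 2: TS = 10*log10(a*L^2/(2*lambda)) = 10*log10(1.91*33^2/(2*0.03614)) = 44.59

44.59 dB


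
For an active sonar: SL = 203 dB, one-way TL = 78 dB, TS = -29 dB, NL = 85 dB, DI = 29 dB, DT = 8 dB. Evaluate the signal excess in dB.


SE = SL - 2*TL + TS - NL + DI - DT = 203 - 2*78 + (-29) - 85 + 29 - 8 = -46

-46 dB


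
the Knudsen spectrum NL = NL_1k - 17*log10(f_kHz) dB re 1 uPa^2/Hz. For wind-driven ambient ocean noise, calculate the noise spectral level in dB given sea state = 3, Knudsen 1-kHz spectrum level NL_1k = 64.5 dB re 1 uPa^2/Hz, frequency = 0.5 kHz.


NL = NL_1k - 17*log10(f_kHz) = 64.5 - 17*log10(0.5) = 64.5 - (-5.12) = 69.62

69.62 dB


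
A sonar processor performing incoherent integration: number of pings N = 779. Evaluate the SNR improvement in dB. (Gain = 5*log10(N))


Gain = 5*log10(779) = 14.46

14.46 dB


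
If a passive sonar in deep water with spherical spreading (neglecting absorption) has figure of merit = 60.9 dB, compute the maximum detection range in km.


At max range FOM = TL, so 20*log10(R) = 60.9
R = 10^(60.9/20) = 1109.17 m = 1.11 km

1.11 km


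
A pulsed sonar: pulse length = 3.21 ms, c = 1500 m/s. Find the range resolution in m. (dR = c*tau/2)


dR = c*tau/2 = 1500 * 3.21e-3 / 2 = 2.4075

2.4075 m


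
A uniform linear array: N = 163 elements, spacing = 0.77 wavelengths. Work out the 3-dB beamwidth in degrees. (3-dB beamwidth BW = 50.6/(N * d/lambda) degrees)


BW = 50.6 / (163 * 0.77) = 50.6 / 125.51 = 0.4

0.4 deg


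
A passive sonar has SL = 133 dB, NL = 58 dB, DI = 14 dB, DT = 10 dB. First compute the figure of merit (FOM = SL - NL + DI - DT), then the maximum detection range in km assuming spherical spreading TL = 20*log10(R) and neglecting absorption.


Step 1: FOM = SL - NL + DI - DT = 133 - 58 + 14 - 10 = 79 dB
Step 2: at max range FOM = TL = 20*log10(R), so R = 10^(79/20) = 8912.51 m = 8.91 km

8.91 km


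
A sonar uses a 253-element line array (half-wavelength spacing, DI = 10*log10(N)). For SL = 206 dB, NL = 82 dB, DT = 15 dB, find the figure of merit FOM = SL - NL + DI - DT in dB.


133.03 dB


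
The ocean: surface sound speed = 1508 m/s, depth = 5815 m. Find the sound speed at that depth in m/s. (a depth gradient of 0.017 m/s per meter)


c = 1508 + 0.017 * 5815 = 1606.855

1606.855 m/s


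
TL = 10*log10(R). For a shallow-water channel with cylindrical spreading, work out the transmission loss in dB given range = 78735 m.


TL = 10*log10(78735) = 48.96

48.96 dB


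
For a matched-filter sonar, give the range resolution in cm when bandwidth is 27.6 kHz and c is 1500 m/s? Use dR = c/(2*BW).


dR = c/(2*BW) = 1500 / (2 * 27.6e3) = 0.0272 m = 2.72 cm

2.72 cm


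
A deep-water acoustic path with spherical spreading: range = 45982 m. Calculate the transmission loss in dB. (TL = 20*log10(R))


TL = 20*log10(45982) = 93.25

93.25 dB


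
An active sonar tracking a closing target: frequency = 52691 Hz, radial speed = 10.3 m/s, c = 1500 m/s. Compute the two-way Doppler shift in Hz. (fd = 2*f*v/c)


fd = 2*f*v/c = 2 * 52691 * 10.3 / 1500 = 723.62

723.62 Hz


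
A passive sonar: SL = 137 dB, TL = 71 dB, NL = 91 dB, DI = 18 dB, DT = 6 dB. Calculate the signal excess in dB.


SE = SL - TL - NL + DI - DT = 137 - 71 - 91 + 18 - 6 = -13

-13 dB


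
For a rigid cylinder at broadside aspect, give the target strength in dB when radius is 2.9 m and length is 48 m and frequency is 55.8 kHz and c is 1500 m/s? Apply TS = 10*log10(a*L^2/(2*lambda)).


lambda = 1500/55800 = 0.02688 m
TS = 10*log10(2.9*48^2/(2*0.02688)) = 50.94

50.94 dB


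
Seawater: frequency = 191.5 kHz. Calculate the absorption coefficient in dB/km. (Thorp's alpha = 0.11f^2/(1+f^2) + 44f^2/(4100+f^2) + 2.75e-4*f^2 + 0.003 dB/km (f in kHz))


f^2 = 36672.25
alpha = 0.11*36672.25/(1+36672.25) + 44*36672.25/(4100+36672.25) + 2.75e-4*36672.25 + 0.003 = 49.773

49.773 dB/km


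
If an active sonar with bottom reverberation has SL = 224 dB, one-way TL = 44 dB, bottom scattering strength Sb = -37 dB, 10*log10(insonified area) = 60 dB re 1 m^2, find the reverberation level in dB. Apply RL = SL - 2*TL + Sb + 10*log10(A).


159 dB


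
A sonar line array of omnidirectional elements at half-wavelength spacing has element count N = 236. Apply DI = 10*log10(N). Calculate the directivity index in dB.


DI = 10*log10(236) = 23.73

23.73 dB


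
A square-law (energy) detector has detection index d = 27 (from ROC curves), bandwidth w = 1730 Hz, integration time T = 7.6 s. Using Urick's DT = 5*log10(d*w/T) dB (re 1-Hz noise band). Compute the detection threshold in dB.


DT = 5*log10(d*w/T) = 5*log10(27 * 1730 / 7.6) = 5*log10(6146.05) = 18.94

18.94 dB


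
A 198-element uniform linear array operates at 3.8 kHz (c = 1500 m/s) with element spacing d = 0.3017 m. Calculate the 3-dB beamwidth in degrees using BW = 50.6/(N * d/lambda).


0.33 deg


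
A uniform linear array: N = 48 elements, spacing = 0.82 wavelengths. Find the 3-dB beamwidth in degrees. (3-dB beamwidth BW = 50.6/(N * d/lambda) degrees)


BW = 50.6 / (48 * 0.82) = 50.6 / 39.36 = 1.29

1.29 deg


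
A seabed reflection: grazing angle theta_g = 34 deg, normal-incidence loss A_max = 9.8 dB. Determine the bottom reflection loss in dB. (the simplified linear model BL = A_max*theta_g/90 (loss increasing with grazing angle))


3.7 dB


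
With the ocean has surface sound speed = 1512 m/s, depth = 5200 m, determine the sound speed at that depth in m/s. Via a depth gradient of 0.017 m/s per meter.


c = 1512 + 0.017 * 5200 = 1600.4

1600.4 m/s


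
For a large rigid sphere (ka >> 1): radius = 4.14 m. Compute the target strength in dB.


6.32 dB


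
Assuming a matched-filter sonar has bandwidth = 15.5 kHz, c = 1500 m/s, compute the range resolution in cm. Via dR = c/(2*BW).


dR = c/(2*BW) = 1500 / (2 * 15.5e3) = 0.0484 m = 4.84 cm

4.84 cm


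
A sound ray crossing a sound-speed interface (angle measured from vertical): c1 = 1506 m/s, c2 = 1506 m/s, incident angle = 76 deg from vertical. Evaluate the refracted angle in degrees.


sin(theta2) = (c2/c1)*sin(theta1) = (1506/1506)*sin(76 deg) = 0.9703
theta2 = arcsin(0.9703) = 76.0

76.0 deg


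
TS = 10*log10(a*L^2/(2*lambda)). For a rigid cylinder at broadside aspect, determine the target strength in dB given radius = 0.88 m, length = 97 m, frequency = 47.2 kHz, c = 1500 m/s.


lambda = 1500/47200 = 0.03178 m
TS = 10*log10(0.88*97^2/(2*0.03178)) = 51.15

51.15 dB


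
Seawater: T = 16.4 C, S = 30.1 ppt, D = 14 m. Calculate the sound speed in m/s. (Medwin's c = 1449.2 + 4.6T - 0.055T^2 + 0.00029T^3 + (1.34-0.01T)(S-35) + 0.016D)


1505.59 m/s


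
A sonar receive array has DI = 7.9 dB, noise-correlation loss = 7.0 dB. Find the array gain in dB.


AG = DI - L_corr = 7.9 - 7.0 = 0.9

0.9 dB


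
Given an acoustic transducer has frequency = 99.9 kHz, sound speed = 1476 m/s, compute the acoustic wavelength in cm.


1.48 cm


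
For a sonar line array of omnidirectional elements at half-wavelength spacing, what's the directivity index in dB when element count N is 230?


DI = 10*log10(230) = 23.62

23.62 dB


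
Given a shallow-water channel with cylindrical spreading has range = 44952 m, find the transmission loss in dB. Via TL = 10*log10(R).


TL = 10*log10(44952) = 46.53

46.53 dB


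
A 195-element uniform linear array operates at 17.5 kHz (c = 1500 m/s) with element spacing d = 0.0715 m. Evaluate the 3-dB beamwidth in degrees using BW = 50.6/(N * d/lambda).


0.31 deg


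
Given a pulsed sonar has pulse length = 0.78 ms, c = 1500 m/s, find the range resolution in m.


dR = c*tau/2 = 1500 * 0.78e-3 / 2 = 0.585

0.585 m


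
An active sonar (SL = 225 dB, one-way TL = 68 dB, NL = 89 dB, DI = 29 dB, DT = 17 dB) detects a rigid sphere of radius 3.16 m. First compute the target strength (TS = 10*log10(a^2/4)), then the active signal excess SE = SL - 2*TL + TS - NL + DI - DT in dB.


Step 1: TS = 10*log10(3.16^2/4) = 3.97 dB
Step 2: SE = SL - 2*TL + TS - NL + DI - DT = 225 - 2*68 + (3.97) - 89 + 29 - 17 = 15.97

15.97 dB


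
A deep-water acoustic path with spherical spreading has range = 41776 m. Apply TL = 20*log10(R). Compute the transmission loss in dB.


92.42 dB


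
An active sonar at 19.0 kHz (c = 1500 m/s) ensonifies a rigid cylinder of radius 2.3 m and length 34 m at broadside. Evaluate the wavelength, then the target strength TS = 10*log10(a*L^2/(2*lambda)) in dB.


Step 1: lambda = c/f = 1500/19000 = 0.07895 m
Step 2: TS = 10*log10(a*L^2/(2*lambda)) = 10*log10(2.3*34^2/(2*0.07895)) = 42.26

42.26 dB


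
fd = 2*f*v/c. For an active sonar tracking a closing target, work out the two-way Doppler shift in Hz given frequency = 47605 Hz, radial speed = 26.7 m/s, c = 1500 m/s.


1694.74 Hz


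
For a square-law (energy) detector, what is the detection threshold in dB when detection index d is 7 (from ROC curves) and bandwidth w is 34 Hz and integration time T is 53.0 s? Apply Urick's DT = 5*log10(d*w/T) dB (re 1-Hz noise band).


3.26 dB


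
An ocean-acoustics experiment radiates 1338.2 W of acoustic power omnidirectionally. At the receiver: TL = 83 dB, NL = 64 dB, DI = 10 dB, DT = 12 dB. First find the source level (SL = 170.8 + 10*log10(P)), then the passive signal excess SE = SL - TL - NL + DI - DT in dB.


Step 1: SL = 170.8 + 10*log10(1338.2) = 202.07 dB
Step 2: SE = SL - TL - NL + DI - DT = 202.07 - 83 - 64 + 10 - 12 = 53.07

53.07 dB


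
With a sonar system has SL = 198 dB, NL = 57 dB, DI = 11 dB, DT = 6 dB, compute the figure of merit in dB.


146 dB


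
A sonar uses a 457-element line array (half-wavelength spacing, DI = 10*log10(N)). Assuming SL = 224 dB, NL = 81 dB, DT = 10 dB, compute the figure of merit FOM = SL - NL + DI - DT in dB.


Step 1: DI = 10*log10(457) = 26.6 dB
Step 2: FOM = SL - NL + DI - DT = 224 - 81 + 26.6 - 10 = 159.6

159.6 dB


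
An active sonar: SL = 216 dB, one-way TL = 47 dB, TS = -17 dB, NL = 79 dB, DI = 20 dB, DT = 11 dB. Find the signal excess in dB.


SE = SL - 2*TL + TS - NL + DI - DT = 216 - 2*47 + (-17) - 79 + 20 - 11 = 35

35 dB


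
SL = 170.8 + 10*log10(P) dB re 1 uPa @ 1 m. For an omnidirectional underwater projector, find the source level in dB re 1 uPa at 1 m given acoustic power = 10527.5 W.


SL = 170.8 + 10*log10(10527.5) = 170.8 + 40.22 = 211.02

211.02 dB


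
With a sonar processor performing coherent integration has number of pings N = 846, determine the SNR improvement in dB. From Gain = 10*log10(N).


Gain = 10*log10(846) = 29.27

29.27 dB


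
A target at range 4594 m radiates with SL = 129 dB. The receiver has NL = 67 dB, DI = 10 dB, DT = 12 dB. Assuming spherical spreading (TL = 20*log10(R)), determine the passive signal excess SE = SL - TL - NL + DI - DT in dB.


Step 1: TL = 20*log10(4594) = 73.24 dB
Step 2: SE = 129 - 73.24 - 67 + 10 - 12 = -13.24

-13.24 dB


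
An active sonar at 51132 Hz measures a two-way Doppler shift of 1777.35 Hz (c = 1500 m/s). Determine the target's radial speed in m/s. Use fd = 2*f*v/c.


From fd = 2*f*v/c, v = c*fd/(2*f) = 1500 * 1777.35 / (2*51132) = 26.07

26.07 m/s


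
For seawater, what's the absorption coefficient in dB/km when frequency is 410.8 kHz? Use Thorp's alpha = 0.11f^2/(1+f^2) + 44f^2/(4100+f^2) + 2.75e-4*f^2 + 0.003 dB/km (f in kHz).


f^2 = 168756.64
alpha = 0.11*168756.64/(1+168756.64) + 44*168756.64/(4100+168756.64) + 2.75e-4*168756.64 + 0.003 = 89.477

89.477 dB/km


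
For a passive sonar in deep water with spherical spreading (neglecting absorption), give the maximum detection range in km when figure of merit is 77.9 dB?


7.85 km


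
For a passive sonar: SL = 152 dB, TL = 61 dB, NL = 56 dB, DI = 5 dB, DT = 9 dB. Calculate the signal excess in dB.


SE = SL - TL - NL + DI - DT = 152 - 61 - 56 + 5 - 9 = 31

31 dB


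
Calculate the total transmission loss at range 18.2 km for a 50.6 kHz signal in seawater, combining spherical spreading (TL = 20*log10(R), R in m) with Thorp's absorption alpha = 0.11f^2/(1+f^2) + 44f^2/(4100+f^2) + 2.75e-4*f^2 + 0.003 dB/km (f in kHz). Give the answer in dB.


Step 1 (Thorp): alpha = 0.11*2560.36/(1+2560.36) + 44*2560.36/(4100+2560.36) + 2.75e-4*2560.36 + 0.003 = 17.7314 dB/km
Step 2: TL_spread = 20*log10(18200) = 85.2 dB
Step 3: TL_abs = alpha*R = 17.7314 * 18.2 = 322.71 dB
Step 4: TL_total = 85.2 + 322.71 = 407.91

407.91 dB


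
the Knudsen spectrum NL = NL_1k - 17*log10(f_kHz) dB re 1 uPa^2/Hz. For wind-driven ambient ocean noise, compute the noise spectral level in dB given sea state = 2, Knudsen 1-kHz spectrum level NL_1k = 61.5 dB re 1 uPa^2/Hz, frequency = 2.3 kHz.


NL = NL_1k - 17*log10(f_kHz) = 61.5 - 17*log10(2.3) = 61.5 - (6.15) = 55.35

55.35 dB


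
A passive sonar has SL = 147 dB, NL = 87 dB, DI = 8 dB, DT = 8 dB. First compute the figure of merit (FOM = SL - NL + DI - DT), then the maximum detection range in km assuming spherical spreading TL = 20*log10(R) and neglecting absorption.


Step 1: FOM = SL - NL + DI - DT = 147 - 87 + 8 - 8 = 60 dB
Step 2: at max range FOM = TL = 20*log10(R), so R = 10^(60/20) = 1000.0 m = 1.0 km

1.0 km


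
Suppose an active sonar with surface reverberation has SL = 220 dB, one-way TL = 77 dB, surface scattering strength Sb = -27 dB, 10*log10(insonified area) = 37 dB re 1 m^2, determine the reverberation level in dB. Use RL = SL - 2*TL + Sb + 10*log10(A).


RL = SL - 2*TL + Sb + 10*log10(A) = 220 - 2*77 + (-27) + 37 = 76

76 dB


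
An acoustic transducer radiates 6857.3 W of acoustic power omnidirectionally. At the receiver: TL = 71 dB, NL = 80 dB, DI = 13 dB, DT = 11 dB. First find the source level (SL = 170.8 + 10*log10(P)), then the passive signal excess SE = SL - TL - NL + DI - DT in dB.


Step 1: SL = 170.8 + 10*log10(6857.3) = 209.16 dB
Step 2: SE = SL - TL - NL + DI - DT = 209.16 - 71 - 80 + 13 - 11 = 60.16

60.16 dB


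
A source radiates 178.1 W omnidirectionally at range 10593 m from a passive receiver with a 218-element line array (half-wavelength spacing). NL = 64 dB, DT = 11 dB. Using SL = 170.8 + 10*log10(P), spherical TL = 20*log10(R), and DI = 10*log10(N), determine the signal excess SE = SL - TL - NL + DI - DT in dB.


Step 1: SL = 170.8 + 10*log10(178.1) = 193.31 dB
Step 2: TL = 20*log10(10593) = 80.5 dB
Step 3: DI = 10*log10(218) = 23.38 dB
Step 4: SE = SL - TL - NL + DI - DT = 193.31 - 80.5 - 64 + 23.38 - 11 = 61.19

61.19 dB


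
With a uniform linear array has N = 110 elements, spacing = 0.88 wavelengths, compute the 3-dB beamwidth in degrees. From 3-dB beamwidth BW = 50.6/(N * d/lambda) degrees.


BW = 50.6 / (110 * 0.88) = 50.6 / 96.8 = 0.52

0.52 deg


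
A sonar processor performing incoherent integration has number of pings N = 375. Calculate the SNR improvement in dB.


Gain = 5*log10(375) = 12.87

12.87 dB


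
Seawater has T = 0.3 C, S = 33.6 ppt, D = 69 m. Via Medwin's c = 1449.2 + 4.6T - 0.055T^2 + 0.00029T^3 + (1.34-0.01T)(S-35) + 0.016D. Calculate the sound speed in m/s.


c = 1449.2 + 4.6*0.3 - 0.055*0.3^2 + 0.00029*0.3^3 + (1.34 - 0.01*0.3)*(33.6 - 35) + 0.016*69 = 1449.81

1449.81 m/s


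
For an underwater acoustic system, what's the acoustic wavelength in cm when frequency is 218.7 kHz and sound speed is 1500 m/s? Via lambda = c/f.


lambda = c/f = 1500 / 218700 = 0.0069 m = 0.69 cm

0.69 cm


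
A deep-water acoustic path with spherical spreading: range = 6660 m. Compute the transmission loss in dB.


76.47 dB


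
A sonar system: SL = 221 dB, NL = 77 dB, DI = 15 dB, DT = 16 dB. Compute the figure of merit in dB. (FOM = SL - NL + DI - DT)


FOM = SL - NL + DI - DT = 221 - 77 + 15 - 16 = 143

143 dB


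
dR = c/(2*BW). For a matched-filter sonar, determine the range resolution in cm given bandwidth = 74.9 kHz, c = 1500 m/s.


dR = c/(2*BW) = 1500 / (2 * 74.9e3) = 0.01 m = 1.0 cm

1.0 cm


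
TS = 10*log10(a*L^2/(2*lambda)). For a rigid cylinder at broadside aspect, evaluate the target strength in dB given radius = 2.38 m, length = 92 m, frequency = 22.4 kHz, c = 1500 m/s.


lambda = 1500/22400 = 0.06696 m
TS = 10*log10(2.38*92^2/(2*0.06696)) = 51.77

51.77 dB


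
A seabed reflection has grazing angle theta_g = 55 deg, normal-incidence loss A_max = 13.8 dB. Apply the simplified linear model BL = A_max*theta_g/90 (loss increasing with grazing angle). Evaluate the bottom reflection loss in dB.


8.43 dB


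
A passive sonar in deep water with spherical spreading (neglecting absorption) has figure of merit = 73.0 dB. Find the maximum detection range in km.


At max range FOM = TL, so 20*log10(R) = 73.0
R = 10^(73.0/20) = 4466.84 m = 4.47 km

4.47 km


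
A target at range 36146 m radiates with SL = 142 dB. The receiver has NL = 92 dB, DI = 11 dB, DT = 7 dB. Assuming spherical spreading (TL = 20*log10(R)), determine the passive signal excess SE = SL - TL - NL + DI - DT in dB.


Step 1: TL = 20*log10(36146) = 91.16 dB
Step 2: SE = 142 - 91.16 - 92 + 11 - 7 = -37.16

-37.16 dB


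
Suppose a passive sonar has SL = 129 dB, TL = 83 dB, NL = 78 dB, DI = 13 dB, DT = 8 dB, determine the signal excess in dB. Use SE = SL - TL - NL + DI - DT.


SE = SL - TL - NL + DI - DT = 129 - 83 - 78 + 13 - 8 = -27

-27 dB


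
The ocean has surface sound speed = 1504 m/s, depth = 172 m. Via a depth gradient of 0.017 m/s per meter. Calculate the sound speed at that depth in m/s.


c = 1504 + 0.017 * 172 = 1506.924

1506.924 m/s


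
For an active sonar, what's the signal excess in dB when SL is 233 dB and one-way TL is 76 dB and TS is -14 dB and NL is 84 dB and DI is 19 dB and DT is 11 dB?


SE = SL - 2*TL + TS - NL + DI - DT = 233 - 2*76 + (-14) - 84 + 19 - 11 = -9

-9 dB


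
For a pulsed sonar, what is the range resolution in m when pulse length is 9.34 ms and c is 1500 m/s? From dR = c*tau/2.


dR = c*tau/2 = 1500 * 9.34e-3 / 2 = 7.005

7.005 m


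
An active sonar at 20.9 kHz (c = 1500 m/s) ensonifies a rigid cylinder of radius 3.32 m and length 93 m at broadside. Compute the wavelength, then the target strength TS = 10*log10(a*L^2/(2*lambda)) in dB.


Step 1: lambda = c/f = 1500/20900 = 0.07177 m
Step 2: TS = 10*log10(a*L^2/(2*lambda)) = 10*log10(3.32*93^2/(2*0.07177)) = 53.01

53.01 dB


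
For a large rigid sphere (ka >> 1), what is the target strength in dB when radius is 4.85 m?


TS = 10*log10(4.85^2 / 4) = 10*log10(5.880625) = 7.69

7.69 dB


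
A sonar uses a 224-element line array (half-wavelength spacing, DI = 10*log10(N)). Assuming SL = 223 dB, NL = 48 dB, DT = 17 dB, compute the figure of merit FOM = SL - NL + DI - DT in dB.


181.5 dB


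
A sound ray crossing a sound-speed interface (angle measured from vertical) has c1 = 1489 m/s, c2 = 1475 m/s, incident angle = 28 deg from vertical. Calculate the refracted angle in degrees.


sin(theta2) = (c2/c1)*sin(theta1) = (1475/1489)*sin(28 deg) = 0.46506
theta2 = arcsin(0.46506) = 27.71

27.71 deg


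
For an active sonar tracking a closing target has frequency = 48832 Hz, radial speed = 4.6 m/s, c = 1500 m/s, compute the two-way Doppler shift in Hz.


fd = 2*f*v/c = 2 * 48832 * 4.6 / 1500 = 299.5

299.5 Hz


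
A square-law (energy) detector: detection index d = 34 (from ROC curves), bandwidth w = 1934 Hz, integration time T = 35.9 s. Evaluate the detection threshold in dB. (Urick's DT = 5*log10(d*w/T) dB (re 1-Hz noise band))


DT = 5*log10(d*w/T) = 5*log10(34 * 1934 / 35.9) = 5*log10(1831.64) = 16.31

16.31 dB


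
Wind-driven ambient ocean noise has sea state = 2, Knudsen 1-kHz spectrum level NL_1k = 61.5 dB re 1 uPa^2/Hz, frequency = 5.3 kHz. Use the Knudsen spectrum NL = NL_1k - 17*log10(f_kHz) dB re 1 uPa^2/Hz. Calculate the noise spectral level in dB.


49.19 dB


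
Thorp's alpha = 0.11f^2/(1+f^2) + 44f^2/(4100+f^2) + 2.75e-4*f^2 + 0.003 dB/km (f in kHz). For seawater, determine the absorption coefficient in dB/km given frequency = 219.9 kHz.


f^2 = 48356.01
alpha = 0.11*48356.01/(1+48356.01) + 44*48356.01/(4100+48356.01) + 2.75e-4*48356.01 + 0.003 = 53.972

53.972 dB/km


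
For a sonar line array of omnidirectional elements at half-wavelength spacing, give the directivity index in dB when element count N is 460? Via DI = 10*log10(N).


26.63 dB


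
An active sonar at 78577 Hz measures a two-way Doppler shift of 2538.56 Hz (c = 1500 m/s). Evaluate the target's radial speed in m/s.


From fd = 2*f*v/c, v = c*fd/(2*f) = 1500 * 2538.56 / (2*78577) = 24.23

24.23 m/s


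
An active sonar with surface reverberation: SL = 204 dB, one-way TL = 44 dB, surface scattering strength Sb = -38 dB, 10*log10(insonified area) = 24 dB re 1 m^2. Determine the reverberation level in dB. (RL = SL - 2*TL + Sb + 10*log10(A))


102 dB


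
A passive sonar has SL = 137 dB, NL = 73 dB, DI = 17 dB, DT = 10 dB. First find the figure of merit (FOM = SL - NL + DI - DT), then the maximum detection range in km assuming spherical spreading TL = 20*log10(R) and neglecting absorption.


Step 1: FOM = SL - NL + DI - DT = 137 - 73 + 17 - 10 = 71 dB
Step 2: at max range FOM = TL = 20*log10(R), so R = 10^(71/20) = 3548.13 m = 3.55 km

3.55 km


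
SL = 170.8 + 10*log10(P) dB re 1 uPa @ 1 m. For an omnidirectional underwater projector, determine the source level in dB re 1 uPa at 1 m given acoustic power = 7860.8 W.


SL = 170.8 + 10*log10(7860.8) = 170.8 + 38.95 = 209.75

209.75 dB


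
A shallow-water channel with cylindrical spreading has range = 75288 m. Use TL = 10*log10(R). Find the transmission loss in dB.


TL = 10*log10(75288) = 48.77

48.77 dB


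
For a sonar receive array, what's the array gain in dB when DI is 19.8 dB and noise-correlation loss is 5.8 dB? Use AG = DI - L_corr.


AG = DI - L_corr = 19.8 - 5.8 = 14.0

14.0 dB


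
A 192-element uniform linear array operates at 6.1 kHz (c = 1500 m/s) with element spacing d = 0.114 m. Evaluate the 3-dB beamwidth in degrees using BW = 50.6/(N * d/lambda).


Step 1: lambda = 1500/6100 = 0.2459 m
Step 2: d/lambda = 0.114/0.2459 = 0.4636
Step 3: BW = 50.6/(N * d/lambda) = 50.6/(192 * 0.4636) = 0.57

0.57 deg


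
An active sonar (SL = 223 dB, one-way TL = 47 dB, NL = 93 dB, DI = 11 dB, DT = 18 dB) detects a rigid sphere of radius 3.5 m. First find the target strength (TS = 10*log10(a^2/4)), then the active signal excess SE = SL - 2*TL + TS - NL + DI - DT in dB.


Step 1: TS = 10*log10(3.5^2/4) = 4.86 dB
Step 2: SE = SL - 2*TL + TS - NL + DI - DT = 223 - 2*47 + (4.86) - 93 + 11 - 18 = 33.86

33.86 dB


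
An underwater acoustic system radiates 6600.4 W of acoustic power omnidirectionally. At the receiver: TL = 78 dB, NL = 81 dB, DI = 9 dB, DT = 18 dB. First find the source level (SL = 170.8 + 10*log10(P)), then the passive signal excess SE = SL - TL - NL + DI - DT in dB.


Step 1: SL = 170.8 + 10*log10(6600.4) = 209.0 dB
Step 2: SE = SL - TL - NL + DI - DT = 209.0 - 78 - 81 + 9 - 18 = 41.0

41.0 dB


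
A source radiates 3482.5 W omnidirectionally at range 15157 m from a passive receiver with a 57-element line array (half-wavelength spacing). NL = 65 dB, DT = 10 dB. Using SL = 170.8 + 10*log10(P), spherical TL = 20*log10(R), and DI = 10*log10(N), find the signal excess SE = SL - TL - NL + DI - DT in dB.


65.17 dB


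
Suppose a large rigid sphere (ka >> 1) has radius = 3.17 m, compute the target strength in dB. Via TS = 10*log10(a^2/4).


TS = 10*log10(3.17^2 / 4) = 10*log10(2.512225) = 4.0

4.0 dB


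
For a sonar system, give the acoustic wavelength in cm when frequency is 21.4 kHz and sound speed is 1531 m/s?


7.15 cm


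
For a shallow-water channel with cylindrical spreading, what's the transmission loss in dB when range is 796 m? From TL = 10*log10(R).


TL = 10*log10(796) = 29.01

29.01 dB


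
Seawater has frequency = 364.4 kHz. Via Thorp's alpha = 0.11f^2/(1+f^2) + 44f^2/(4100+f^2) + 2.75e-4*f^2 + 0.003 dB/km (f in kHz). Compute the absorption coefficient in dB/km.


79.312 dB/km


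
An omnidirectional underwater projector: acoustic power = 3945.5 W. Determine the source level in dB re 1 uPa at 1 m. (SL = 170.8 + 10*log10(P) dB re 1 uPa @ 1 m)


SL = 170.8 + 10*log10(3945.5) = 170.8 + 35.96 = 206.76

206.76 dB


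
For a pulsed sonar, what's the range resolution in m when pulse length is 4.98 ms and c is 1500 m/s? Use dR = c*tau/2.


3.735 m


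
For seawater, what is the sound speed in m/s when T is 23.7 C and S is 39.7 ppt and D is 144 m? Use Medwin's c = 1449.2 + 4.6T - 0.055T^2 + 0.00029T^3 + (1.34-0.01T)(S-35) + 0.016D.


1538.68 m/s


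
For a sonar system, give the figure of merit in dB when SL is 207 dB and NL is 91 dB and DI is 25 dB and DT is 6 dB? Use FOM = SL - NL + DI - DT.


FOM = SL - NL + DI - DT = 207 - 91 + 25 - 6 = 135

135 dB


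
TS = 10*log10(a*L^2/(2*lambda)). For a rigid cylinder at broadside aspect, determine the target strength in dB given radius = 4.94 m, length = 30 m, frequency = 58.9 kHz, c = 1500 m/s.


lambda = 1500/58900 = 0.02547 m
TS = 10*log10(4.94*30^2/(2*0.02547)) = 49.41

49.41 dB


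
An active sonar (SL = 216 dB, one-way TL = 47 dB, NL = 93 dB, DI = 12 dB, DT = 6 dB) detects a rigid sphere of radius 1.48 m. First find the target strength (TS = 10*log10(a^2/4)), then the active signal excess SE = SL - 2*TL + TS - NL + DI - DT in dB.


Step 1: TS = 10*log10(1.48^2/4) = -2.62 dB
Step 2: SE = SL - 2*TL + TS - NL + DI - DT = 216 - 2*47 + (-2.62) - 93 + 12 - 6 = 32.38

32.38 dB


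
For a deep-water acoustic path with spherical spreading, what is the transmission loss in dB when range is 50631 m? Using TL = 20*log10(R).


TL = 20*log10(50631) = 94.09

94.09 dB


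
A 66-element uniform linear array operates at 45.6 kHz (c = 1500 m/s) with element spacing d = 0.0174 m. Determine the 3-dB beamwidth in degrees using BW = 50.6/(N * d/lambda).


Step 1: lambda = 1500/45600 = 0.03289 m
Step 2: d/lambda = 0.0174/0.03289 = 0.529
Step 3: BW = 50.6/(N * d/lambda) = 50.6/(66 * 0.529) = 1.45

1.45 deg


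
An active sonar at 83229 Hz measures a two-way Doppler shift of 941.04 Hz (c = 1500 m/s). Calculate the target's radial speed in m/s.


From fd = 2*f*v/c, v = c*fd/(2*f) = 1500 * 941.04 / (2*83229) = 8.48

8.48 m/s


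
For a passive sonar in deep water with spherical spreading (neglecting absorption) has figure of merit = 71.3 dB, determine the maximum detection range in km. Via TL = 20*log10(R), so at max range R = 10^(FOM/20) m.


3.67 km


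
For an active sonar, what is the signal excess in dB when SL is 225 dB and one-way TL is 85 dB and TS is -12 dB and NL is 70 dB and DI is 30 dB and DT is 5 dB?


SE = SL - 2*TL + TS - NL + DI - DT = 225 - 2*85 + (-12) - 70 + 30 - 5 = -2

-2 dB


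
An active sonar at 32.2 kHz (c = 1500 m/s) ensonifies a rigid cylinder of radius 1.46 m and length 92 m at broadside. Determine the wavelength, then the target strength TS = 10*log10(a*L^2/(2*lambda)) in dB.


Step 1: lambda = c/f = 1500/32200 = 0.04658 m
Step 2: TS = 10*log10(a*L^2/(2*lambda)) = 10*log10(1.46*92^2/(2*0.04658)) = 51.23

51.23 dB


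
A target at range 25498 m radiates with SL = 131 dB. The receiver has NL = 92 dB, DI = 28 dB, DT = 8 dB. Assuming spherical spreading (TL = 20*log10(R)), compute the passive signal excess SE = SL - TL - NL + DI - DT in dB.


Step 1: TL = 20*log10(25498) = 88.13 dB
Step 2: SE = 131 - 88.13 - 92 + 28 - 8 = -29.13

-29.13 dB


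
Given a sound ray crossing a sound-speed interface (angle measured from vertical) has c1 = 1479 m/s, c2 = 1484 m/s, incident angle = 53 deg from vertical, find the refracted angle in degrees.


sin(theta2) = (c2/c1)*sin(theta1) = (1484/1479)*sin(53 deg) = 0.80134
theta2 = arcsin(0.80134) = 53.26

53.26 deg


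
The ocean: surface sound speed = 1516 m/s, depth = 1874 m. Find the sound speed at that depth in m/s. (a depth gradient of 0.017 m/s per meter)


c = 1516 + 0.017 * 1874 = 1547.858

1547.858 m/s


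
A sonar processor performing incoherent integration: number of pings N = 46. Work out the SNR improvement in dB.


Gain = 5*log10(46) = 8.31

8.31 dB


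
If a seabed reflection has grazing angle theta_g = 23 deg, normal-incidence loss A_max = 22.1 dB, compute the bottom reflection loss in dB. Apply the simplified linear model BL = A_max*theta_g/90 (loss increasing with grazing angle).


5.65 dB


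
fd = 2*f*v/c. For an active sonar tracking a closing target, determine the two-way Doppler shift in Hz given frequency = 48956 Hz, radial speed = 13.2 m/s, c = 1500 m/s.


861.63 Hz


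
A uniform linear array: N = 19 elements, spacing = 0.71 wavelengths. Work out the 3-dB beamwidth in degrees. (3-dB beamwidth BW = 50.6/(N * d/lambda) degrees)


3.75 deg


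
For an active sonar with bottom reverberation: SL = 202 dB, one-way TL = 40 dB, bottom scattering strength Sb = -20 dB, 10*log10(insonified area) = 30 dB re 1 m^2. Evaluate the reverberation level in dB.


RL = SL - 2*TL + Sb + 10*log10(A) = 202 - 2*40 + (-20) + 30 = 132

132 dB


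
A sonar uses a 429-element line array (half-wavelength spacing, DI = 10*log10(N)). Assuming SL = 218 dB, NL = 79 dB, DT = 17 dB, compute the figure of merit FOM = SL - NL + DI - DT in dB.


Step 1: DI = 10*log10(429) = 26.32 dB
Step 2: FOM = SL - NL + DI - DT = 218 - 79 + 26.32 - 17 = 148.32

148.32 dB


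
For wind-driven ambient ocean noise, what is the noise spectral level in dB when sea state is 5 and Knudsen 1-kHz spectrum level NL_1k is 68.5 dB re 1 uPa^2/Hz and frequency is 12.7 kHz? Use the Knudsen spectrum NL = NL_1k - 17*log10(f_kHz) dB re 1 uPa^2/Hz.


NL = NL_1k - 17*log10(f_kHz) = 68.5 - 17*log10(12.7) = 68.5 - (18.76) = 49.74

49.74 dB


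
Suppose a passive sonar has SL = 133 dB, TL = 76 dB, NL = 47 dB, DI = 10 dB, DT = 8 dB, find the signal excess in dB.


SE = SL - TL - NL + DI - DT = 133 - 76 - 47 + 10 - 8 = 12

12 dB


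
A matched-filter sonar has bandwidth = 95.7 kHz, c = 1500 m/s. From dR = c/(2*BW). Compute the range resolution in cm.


0.78 cm


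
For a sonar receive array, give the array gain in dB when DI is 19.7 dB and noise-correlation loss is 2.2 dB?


AG = DI - L_corr = 19.7 - 2.2 = 17.5

17.5 dB


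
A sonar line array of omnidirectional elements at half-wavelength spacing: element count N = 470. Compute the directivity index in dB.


DI = 10*log10(470) = 26.72

26.72 dB


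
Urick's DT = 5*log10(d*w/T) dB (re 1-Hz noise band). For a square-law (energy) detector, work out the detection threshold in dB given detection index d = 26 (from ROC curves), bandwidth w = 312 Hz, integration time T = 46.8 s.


DT = 5*log10(d*w/T) = 5*log10(26 * 312 / 46.8) = 5*log10(173.33) = 11.19

11.19 dB


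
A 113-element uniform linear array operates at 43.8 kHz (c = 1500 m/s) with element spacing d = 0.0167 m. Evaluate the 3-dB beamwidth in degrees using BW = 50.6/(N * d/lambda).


Step 1: lambda = 1500/43800 = 0.03425 m
Step 2: d/lambda = 0.0167/0.03425 = 0.4876
Step 3: BW = 50.6/(N * d/lambda) = 50.6/(113 * 0.4876) = 0.92

0.92 deg


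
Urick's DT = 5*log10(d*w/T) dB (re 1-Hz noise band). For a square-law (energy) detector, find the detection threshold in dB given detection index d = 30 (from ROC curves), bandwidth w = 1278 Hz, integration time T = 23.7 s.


DT = 5*log10(d*w/T) = 5*log10(30 * 1278 / 23.7) = 5*log10(1617.72) = 16.04

16.04 dB


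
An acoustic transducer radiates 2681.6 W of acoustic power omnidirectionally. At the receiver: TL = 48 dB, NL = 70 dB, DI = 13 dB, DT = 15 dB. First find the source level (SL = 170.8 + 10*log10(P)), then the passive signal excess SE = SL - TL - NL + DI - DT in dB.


Step 1: SL = 170.8 + 10*log10(2681.6) = 205.08 dB
Step 2: SE = SL - TL - NL + DI - DT = 205.08 - 48 - 70 + 13 - 15 = 85.08

85.08 dB


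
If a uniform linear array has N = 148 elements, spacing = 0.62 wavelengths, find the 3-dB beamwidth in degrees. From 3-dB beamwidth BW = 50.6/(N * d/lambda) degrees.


BW = 50.6 / (148 * 0.62) = 50.6 / 91.76 = 0.55

0.55 deg


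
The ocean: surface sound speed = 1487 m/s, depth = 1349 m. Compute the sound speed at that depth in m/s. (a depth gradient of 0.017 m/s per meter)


1509.933 m/s


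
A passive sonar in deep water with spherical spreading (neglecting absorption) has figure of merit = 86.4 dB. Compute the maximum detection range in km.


20.89 km


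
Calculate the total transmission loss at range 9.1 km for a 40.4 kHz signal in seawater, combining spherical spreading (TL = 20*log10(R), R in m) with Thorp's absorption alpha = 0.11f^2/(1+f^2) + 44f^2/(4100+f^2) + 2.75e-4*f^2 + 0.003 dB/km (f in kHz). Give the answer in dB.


198.3 dB


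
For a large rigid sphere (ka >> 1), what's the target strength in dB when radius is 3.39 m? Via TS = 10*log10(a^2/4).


4.58 dB


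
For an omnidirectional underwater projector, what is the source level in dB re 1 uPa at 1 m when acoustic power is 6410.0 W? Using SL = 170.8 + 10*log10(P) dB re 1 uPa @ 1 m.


SL = 170.8 + 10*log10(6410.0) = 170.8 + 38.07 = 208.87

208.87 dB


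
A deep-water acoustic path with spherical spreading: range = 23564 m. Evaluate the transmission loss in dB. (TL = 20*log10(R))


TL = 20*log10(23564) = 87.44

87.44 dB


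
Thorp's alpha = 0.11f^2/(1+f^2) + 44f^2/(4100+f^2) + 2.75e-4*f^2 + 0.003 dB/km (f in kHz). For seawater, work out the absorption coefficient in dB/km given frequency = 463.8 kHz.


f^2 = 215110.44
alpha = 0.11*215110.44/(1+215110.44) + 44*215110.44/(4100+215110.44) + 2.75e-4*215110.44 + 0.003 = 102.445

102.445 dB/km


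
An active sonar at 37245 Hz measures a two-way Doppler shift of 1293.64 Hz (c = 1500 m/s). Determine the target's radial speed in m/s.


From fd = 2*f*v/c, v = c*fd/(2*f) = 1500 * 1293.64 / (2*37245) = 26.05

26.05 m/s


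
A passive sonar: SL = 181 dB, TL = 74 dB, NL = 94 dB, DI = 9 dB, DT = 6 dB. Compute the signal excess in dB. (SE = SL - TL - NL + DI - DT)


SE = SL - TL - NL + DI - DT = 181 - 74 - 94 + 9 - 6 = 16

16 dB


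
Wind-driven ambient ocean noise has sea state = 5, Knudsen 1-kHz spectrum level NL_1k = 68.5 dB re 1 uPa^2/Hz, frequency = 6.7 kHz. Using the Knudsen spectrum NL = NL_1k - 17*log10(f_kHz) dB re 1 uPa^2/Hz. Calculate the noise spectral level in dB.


NL = NL_1k - 17*log10(f_kHz) = 68.5 - 17*log10(6.7) = 68.5 - (14.04) = 54.46

54.46 dB


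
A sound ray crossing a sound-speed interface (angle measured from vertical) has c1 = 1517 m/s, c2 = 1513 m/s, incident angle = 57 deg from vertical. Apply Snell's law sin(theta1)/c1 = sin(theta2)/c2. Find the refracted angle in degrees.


sin(theta2) = (c2/c1)*sin(theta1) = (1513/1517)*sin(57 deg) = 0.83646
theta2 = arcsin(0.83646) = 56.77

56.77 deg


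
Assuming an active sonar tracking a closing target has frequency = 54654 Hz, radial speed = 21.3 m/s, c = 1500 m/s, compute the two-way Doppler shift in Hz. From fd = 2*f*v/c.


fd = 2*f*v/c = 2 * 54654 * 21.3 / 1500 = 1552.17

1552.17 Hz


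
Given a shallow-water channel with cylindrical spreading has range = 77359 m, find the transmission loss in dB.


TL = 10*log10(77359) = 48.89

48.89 dB


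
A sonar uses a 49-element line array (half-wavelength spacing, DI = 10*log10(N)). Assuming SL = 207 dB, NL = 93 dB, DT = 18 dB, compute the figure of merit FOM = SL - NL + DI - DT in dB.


Step 1: DI = 10*log10(49) = 16.9 dB
Step 2: FOM = SL - NL + DI - DT = 207 - 93 + 16.9 - 18 = 112.9

112.9 dB


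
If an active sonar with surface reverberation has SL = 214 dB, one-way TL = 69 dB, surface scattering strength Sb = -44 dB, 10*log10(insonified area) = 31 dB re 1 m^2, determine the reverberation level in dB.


RL = SL - 2*TL + Sb + 10*log10(A) = 214 - 2*69 + (-44) + 31 = 63

63 dB


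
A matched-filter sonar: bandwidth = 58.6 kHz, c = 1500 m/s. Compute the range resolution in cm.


dR = c/(2*BW) = 1500 / (2 * 58.6e3) = 0.0128 m = 1.28 cm

1.28 cm


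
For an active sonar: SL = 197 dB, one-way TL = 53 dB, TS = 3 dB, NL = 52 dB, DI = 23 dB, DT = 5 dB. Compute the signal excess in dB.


SE = SL - 2*TL + TS - NL + DI - DT = 197 - 2*53 + (3) - 52 + 23 - 5 = 60

60 dB


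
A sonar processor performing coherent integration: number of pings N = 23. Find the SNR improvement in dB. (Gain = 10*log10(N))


Gain = 10*log10(23) = 13.62

13.62 dB


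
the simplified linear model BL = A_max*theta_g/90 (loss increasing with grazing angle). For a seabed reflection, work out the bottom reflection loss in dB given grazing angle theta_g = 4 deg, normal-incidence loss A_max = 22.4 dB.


BL = A_max * theta_g / 90 = 22.4 * 4 / 90 = 1.0

1.0 dB


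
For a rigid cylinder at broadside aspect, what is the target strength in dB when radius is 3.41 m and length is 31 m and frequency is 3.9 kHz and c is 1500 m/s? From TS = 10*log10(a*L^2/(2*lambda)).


lambda = 1500/3900 = 0.38462 m
TS = 10*log10(3.41*31^2/(2*0.38462)) = 36.29

36.29 dB


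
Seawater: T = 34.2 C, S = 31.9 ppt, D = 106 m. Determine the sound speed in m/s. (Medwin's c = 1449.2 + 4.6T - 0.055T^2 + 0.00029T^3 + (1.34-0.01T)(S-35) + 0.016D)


1552.39 m/s


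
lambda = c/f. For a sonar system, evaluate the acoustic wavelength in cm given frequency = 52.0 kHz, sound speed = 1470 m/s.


lambda = c/f = 1470 / 52000 = 0.0283 m = 2.83 cm

2.83 cm
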